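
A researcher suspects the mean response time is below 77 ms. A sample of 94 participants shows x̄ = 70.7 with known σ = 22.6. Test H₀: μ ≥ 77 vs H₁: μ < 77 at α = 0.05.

z = -2.703. Critical value: -1.645. Reject H₀.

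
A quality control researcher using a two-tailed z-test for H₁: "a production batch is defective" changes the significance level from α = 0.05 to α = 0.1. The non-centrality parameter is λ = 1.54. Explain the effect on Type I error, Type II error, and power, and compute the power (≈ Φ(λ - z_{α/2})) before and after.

Increasing α from 0.05 to 0.1:
• Type I error rate increases (α is the Type I rate by definition).
• Critical value moves from z_{α/2} = 1.96 to 1.645, so power = Φ(λ - z_{α/2}) goes from Φ(1.54 - 1.96) = 0.337 to Φ(1.54 - 1.645) = 0.458.
• Type II error rate β = 1 - power therefore decreases (0.663 → 0.542).
Appropriate when false negatives are costly — here, shipping a defective batch — faulty products reach customers.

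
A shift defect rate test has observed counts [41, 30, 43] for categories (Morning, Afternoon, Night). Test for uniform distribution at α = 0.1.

Expected = 38 each. χ² = Σ(O-E)²/E = 2.579. df = 2, critical value = 4.605. Fail to reject H₀.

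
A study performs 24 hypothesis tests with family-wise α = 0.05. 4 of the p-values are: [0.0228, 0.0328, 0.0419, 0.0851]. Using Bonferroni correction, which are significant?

Bonferroni α = 0.05/24 = 0.00208. None of the given p-values are significant.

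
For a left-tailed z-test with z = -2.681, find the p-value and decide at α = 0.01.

p = P(Z < -2.681) = Φ(-2.681) ≈ 0.0037. Since p < 0.01, reject H₀ (significant) at α = 0.01.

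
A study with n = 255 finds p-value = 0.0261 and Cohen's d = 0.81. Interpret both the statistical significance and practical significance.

Statistically significant (p = 0.0261 < 0.05). Cohen's d = 0.81 indicates a large effect size. Both statistical and practical significance should be considered.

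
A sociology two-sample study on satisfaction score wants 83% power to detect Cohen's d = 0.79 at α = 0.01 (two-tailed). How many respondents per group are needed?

z_{α/2} = 2.576, z_β = Φ⁻¹(0.83) = 0.954. For medium effect (d = 0.79): n per group = 2(z_{α/2} + z_β)²/d² = 2(2.576 + 0.954)²/0.79² = 39.9 → 40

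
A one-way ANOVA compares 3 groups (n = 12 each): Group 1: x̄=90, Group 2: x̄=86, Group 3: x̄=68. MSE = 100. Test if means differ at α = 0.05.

Grand mean = 81.33. SS_between = 3296.0, MS_between = 1648.0. F = 16.48, F_crit ≈ 3.285. Reject H₀.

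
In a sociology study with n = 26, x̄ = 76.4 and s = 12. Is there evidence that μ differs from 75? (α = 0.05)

t = (x̄ - μ₀)/(s/√n) = (76.4 - 75)/(12/√26) = 0.595. df = 25, critical t = ±2.06. Fail to reject H₀.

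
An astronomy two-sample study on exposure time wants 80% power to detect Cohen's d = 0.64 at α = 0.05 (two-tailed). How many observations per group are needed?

z_{α/2} = 1.96, z_β = Φ⁻¹(0.8) = 0.842. For medium effect (d = 0.64): n per group = 2(z_{α/2} + z_β)²/d² = 2(1.96 + 0.842)²/0.64² = 38.3 → 39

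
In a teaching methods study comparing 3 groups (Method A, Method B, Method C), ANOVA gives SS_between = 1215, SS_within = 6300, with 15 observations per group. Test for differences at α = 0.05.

df_between = 2, df_within = 42. F = MS_between/MS_within = 607.5/150.0 = 4.05. F_crit ≈ 3.22. Reject H₀. At least one mean differs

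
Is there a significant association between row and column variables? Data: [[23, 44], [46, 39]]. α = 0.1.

χ² = 5.919. df = 1, critical = 2.706. Reject H₀. Variables are dependent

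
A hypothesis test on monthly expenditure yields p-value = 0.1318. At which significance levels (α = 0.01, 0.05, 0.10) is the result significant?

p = 0.1318. Not significant at any of the given levels.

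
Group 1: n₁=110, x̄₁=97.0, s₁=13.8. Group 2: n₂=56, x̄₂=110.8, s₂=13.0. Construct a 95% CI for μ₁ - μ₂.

Difference = -13.8. SE = √(13.8²/110 + 13.0²/56) = 2.179. CI = (-18.07, -9.53)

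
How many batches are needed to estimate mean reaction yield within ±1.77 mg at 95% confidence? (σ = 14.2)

n = (z*σ/E)² = (1.96×14.2/1.77)² = 247.3 → n = 248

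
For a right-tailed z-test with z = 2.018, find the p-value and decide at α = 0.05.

p = P(Z > 2.018) = 1 - Φ(2.018) ≈ 0.0218. Since p < 0.05, reject H₀ (significant) at α = 0.05.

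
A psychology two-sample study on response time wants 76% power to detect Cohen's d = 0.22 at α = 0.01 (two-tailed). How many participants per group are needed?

z_{α/2} = 2.576, z_β = Φ⁻¹(0.76) = 0.706. For small effect (d = 0.22): n per group = 2(z_{α/2} + z_β)²/d² = 2(2.576 + 0.706)²/0.22² = 445.1 → 446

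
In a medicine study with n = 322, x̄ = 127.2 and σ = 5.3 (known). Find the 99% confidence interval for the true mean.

CI = x̄ ± z*(σ/√n) = 127.2 ± 2.576(5.3/√322) = 127.2 ± 0.76 = (126.44, 127.96)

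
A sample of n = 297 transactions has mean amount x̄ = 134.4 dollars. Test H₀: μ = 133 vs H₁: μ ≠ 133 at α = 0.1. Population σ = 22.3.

z = (x̄ - μ₀)/(σ/√n) = (134.4 - 133)/(22.3/√297) = 1.082. Critical value: ±1.645. Since |1.082| ≤ 1.645, Fail to reject H₀.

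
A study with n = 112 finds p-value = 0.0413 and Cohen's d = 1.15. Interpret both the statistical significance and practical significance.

Statistically significant (p = 0.0413 < 0.05). Cohen's d = 1.15 indicates a large effect size. Both statistical and practical significance should be considered.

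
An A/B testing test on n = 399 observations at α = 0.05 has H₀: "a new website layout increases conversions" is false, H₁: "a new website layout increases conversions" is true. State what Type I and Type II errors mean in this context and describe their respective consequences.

Type I (false positive): concluding that a new website layout increases conversions when it is not — rolling out a layout that doesn't actually help — wasted engineering effort. Type II (false negative): failing to conclude that a new website layout increases conversions when it is — discarding a layout that would have improved conversions — lost revenue. Which is costlier depends on domain priorities and is a judgement call rather than a statistical fact.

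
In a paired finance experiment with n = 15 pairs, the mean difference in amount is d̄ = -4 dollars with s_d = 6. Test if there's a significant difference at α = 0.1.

t = d̄/(s_d/√n) = -4/(6/√15) = -2.582. df = 14, critical t = ±1.761. Reject H₀.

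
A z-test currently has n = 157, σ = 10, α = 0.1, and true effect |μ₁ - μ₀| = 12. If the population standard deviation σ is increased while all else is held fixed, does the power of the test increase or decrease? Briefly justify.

Power decreases: a larger σ inflates the standard error σ/√n, pulling the sampling distribution under H₁ back toward the critical value.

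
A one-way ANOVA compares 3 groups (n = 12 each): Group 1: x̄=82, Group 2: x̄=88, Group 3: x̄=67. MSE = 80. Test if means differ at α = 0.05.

Grand mean = 79.0. SS_between = 2808.0, MS_between = 1404.0. F = 17.55, F_crit ≈ 3.285. Reject H₀.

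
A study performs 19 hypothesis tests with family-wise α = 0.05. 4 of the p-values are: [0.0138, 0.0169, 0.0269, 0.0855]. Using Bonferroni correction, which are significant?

Bonferroni α = 0.05/19 = 0.00263. None of the given p-values are significant.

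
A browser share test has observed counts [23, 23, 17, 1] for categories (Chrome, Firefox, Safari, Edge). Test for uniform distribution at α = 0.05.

Expected = 16 each. χ² = Σ(O-E)²/E = 20.25. df = 3, critical value = 7.815. Reject H₀.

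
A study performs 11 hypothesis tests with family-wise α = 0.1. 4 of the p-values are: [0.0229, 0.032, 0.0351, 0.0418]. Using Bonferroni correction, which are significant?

Bonferroni α = 0.1/11 = 0.00909. None of the given p-values are significant.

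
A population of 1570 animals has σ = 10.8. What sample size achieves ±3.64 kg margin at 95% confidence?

Without FPC: n₀ = (1.96×10.8/3.64)² = 33.819. With FPC: n = n₀N/(n₀+N-1) = 33.1 → n = 34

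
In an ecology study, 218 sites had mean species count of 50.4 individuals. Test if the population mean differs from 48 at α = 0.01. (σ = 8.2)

z = (x̄ - μ₀)/(σ/√n) = (50.4 - 48)/(8.2/√218) = 4.321. Critical value: ±2.576. Since |4.321| > 2.576, Reject H₀.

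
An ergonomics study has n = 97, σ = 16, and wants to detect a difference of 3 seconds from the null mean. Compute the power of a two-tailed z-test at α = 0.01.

SE = σ/√n = 16/√97 = 1.625. Non-centrality λ = d/SE = 3/1.625 = 1.847. Power ≈ Φ(λ - z_{α/2}) = Φ(1.847 - 2.576) = Φ(-0.729) = 0.233.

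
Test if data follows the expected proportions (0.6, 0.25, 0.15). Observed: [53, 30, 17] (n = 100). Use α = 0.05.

Expected: [60.0, 25.0, 15.0]. χ² = 2.083. df = 2, critical = 5.991. Fail to reject H₀.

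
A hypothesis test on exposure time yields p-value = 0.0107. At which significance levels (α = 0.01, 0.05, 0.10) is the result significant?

p = 0.0107. Significant at: α = 0.05, 0.1.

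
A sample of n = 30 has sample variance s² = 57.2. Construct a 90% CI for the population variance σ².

df = 29. χ²_{0.05} = 42.557, χ²_{0.95} = 17.708. CI for σ² = ((n-1)s²/χ²_{α/2}, (n-1)s²/χ²_{1-α/2}) = (29·57.2/42.557, 29·57.2/17.708) = (38.98, 93.68)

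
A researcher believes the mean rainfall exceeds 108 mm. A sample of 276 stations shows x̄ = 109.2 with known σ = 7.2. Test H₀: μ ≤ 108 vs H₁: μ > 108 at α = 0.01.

z = 2.769. Critical value: 2.33. Reject H₀.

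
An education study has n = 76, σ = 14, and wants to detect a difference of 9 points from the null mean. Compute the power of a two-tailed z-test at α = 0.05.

SE = σ/√n = 14/√76 = 1.606. Non-centrality λ = d/SE = 9/1.606 = 5.604. Power ≈ Φ(λ - z_{α/2}) = Φ(5.604 - 1.96) = Φ(3.644) = 1.0.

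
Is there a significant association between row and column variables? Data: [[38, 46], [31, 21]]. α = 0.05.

χ² = 2.656. df = 1, critical = 3.841. Fail to reject H₀. No evidence of dependence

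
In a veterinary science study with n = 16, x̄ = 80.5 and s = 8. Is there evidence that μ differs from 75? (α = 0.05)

t = (x̄ - μ₀)/(s/√n) = (80.5 - 75)/(8/√16) = 2.75. df = 15, critical t = ±2.131. Reject H₀.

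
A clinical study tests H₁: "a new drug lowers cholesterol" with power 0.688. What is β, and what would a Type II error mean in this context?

β = 1 - power = 1 - 0.688 = 0.312. A Type II error is failing to reject H₀ when H₀ is false (false negative) — here, failing to conclude that a new drug lowers cholesterol when in fact it is true. Consequence: shelving an effective drug — patients miss out on a treatment that would have helped.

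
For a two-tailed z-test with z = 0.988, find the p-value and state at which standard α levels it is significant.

p = 2·P(Z > |0.988|) = 2·(1 - Φ(0.988)) ≈ 0.3232. Not significant at any standard level.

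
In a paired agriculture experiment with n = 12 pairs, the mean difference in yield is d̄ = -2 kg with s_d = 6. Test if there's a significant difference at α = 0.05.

t = d̄/(s_d/√n) = -2/(6/√12) = -1.155. df = 11, critical t = ±2.201. Fail to reject H₀.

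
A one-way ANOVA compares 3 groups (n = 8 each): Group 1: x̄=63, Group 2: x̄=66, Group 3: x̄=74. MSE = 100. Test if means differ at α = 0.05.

Grand mean = 67.67. SS_between = 517.33, MS_between = 258.67. F = 2.587, F_crit ≈ 3.467. Fail to reject H₀.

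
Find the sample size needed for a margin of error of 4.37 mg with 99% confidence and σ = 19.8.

n = (z*σ/E)² = (2.576×19.8/4.37)² = 136.2 → n = 137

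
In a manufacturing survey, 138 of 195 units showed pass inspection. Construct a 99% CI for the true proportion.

p̂ = 0.708. CI = p̂ ± z*√(p̂(1-p̂)/n) = (0.624, 0.792)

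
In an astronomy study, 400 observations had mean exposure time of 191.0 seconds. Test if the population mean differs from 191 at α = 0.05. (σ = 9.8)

z = (x̄ - μ₀)/(σ/√n) = (191.0 - 191)/(9.8/√400) = 0.0. Critical value: ±1.96. Since |0.0| ≤ 1.96, Fail to reject H₀.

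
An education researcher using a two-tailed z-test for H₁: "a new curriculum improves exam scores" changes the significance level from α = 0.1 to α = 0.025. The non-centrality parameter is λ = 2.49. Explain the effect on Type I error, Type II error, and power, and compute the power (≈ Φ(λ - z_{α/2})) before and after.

Decreasing α from 0.1 to 0.025:
• Type I error rate decreases (α is the Type I rate by definition).
• Critical value moves from z_{α/2} = 1.645 to 2.241, so power = Φ(λ - z_{α/2}) goes from Φ(2.49 - 1.645) = 0.801 to Φ(2.49 - 2.241) = 0.598.
• Type II error rate β = 1 - power therefore increases (0.199 → 0.402).
Appropriate when false positives are costly — here, adopting a curriculum that gives no real benefit — disruption for nothing.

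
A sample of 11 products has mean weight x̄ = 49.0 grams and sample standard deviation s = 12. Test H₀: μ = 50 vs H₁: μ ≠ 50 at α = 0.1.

t = (x̄ - μ₀)/(s/√n) = (49.0 - 50)/(12/√11) = -0.276. df = 10, critical t = ±1.812. Fail to reject H₀.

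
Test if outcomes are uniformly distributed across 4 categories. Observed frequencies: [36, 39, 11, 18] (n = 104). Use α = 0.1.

Expected = 26 each. χ² = Σ(O-E)²/E = 21.462. df = 3, critical value = 6.251. Reject H₀.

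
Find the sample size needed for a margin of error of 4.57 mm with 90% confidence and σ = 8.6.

n = (z*σ/E)² = (1.645×8.6/4.57)² = 9.6 → n = 10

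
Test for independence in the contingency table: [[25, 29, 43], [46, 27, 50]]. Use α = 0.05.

χ² = 3.79. df = 2, critical = 5.991. Fail to reject H₀. No evidence of dependence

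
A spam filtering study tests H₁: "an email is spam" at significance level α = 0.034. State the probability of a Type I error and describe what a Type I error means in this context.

P(Type I error) = α = 0.034. A Type I error is rejecting H₀ when H₀ is actually true (false positive) — here, concluding that an email is spam when in fact this is not the case. Consequence: a legitimate email is sent to the spam folder and the user misses it.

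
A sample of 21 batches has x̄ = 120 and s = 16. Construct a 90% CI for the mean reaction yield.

CI = x̄ ± t*(s/√n) = 120 ± 1.725(16/√21) = (113.98, 126.02)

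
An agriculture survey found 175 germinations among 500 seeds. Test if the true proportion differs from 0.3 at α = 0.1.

p̂ = 0.35, p₀ = 0.3. z = (p̂ - p₀)/√(p₀(1-p₀)/n) = 2.44. Critical: ±1.645. Reject H₀.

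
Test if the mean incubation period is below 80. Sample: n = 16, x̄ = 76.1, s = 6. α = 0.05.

t = (76.1 - 80)/(6/√16) = -2.6, df = 15. Critical t = -1.753. Reject H₀.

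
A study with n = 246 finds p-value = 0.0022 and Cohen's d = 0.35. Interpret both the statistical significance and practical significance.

Statistically significant (p = 0.0022 < 0.05). Cohen's d = 0.35 indicates a small effect size. Both statistical and practical significance should be considered.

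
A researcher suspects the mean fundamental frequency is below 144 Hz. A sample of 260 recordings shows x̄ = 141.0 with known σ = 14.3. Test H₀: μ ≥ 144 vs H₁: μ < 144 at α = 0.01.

z = -3.383. Critical value: -2.33. Reject H₀.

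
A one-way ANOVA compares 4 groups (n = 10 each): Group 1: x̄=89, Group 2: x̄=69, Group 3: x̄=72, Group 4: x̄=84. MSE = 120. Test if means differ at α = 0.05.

Grand mean = 78.5. SS_between = 2730.0, MS_between = 910.0. F = 7.583, F_crit ≈ 2.866. Reject H₀.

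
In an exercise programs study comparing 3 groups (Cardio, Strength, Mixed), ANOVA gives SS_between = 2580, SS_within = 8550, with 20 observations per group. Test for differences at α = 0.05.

df_between = 2, df_within = 57. F = MS_between/MS_within = 1290.0/150.0 = 8.6. F_crit ≈ 3.159. Reject H₀. At least one mean differs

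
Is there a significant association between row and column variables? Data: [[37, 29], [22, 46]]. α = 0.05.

χ² = 7.639. df = 1, critical = 3.841. Reject H₀. Variables are dependent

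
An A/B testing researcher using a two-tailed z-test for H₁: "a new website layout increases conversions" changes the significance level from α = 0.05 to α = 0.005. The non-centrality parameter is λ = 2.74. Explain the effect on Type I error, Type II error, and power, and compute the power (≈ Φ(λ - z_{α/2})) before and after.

Decreasing α from 0.05 to 0.005:
• Type I error rate decreases (α is the Type I rate by definition).
• Critical value moves from z_{α/2} = 1.96 to 2.807, so power = Φ(λ - z_{α/2}) goes from Φ(2.74 - 1.96) = 0.782 to Φ(2.74 - 2.807) = 0.473.
• Type II error rate β = 1 - power therefore increases (0.218 → 0.527).
Appropriate when false positives are costly — here, rolling out a layout that doesn't actually help — wasted engineering effort.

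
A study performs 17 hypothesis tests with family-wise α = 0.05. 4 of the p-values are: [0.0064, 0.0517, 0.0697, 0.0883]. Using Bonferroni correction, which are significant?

Bonferroni α = 0.05/17 = 0.00294. None of the given p-values are significant.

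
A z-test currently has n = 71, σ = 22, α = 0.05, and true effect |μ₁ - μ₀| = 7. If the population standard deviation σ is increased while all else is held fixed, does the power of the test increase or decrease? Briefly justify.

Power decreases: a larger σ inflates the standard error σ/√n, pulling the sampling distribution under H₁ back toward the critical value.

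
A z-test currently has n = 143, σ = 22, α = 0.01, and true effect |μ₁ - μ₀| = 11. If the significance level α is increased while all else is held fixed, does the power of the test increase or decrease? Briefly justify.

Power increases: a larger α lowers the critical value, so more of the H₁ sampling distribution falls in the rejection region.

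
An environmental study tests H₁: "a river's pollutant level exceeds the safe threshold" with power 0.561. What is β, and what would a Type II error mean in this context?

β = 1 - power = 1 - 0.561 = 0.439. A Type II error is failing to reject H₀ when H₀ is false (false negative) — here, failing to conclude that a river's pollutant level exceeds the safe threshold when in fact it is true. Consequence: allowing unsafe pollution to continue.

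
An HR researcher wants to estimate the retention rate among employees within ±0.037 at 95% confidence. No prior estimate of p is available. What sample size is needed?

Conservative approach: use p = 0.5 (maximizes p(1-p) = 0.25). n = z²(0.25)/E² = 1.96²×0.25/0.037² = 701.5 → n = 702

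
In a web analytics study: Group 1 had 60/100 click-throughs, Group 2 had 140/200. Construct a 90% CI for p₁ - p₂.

p̂₁ = 0.6, p̂₂ = 0.7. Difference = -0.1. CI = (-0.197, -0.003)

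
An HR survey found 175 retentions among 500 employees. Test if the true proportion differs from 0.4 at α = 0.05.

p̂ = 0.35, p₀ = 0.4. z = (p̂ - p₀)/√(p₀(1-p₀)/n) = -2.282. Critical: ±1.96. Reject H₀.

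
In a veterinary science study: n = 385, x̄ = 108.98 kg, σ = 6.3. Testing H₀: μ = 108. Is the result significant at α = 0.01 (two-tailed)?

z = (108.98 - 108)/(6.3/√385) = 3.052. Since |z| > 2.576, significant at α = 0.01.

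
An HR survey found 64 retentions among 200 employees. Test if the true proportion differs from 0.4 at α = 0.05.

p̂ = 0.32, p₀ = 0.4. z = (p̂ - p₀)/√(p₀(1-p₀)/n) = -2.309. Critical: ±1.96. Reject H₀.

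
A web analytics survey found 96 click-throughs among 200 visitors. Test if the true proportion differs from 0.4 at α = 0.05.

p̂ = 0.48, p₀ = 0.4. z = (p̂ - p₀)/√(p₀(1-p₀)/n) = 2.309. Critical: ±1.96. Reject H₀.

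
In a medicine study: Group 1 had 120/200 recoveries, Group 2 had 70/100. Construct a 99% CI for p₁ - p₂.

p̂₁ = 0.6, p̂₂ = 0.7. Difference = -0.1. CI = (-0.248, 0.048)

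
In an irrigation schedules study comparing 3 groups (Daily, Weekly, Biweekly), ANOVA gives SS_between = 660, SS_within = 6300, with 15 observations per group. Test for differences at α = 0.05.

df_between = 2, df_within = 42. F = MS_between/MS_within = 330.0/150.0 = 2.2. F_crit ≈ 3.22. Fail to reject H₀.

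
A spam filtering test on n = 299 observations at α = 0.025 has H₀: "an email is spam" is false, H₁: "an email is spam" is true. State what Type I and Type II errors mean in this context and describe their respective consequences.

Type I (false positive): concluding that an email is spam when it is not — a legitimate email is sent to the spam folder and the user misses it. Type II (false negative): failing to conclude that an email is spam when it is — a spam email lands in the inbox. Which is costlier depends on domain priorities and is a judgement call rather than a statistical fact.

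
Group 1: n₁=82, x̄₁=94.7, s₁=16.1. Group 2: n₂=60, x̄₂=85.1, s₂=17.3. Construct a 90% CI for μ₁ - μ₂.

Difference = 9.6. SE = √(16.1²/82 + 17.3²/60) = 2.855. CI = (4.9, 14.3)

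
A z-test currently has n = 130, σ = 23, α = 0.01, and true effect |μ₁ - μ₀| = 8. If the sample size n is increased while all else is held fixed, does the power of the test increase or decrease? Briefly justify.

Power increases: a larger n shrinks the standard error σ/√n, moving the sampling distribution under H₁ further from the critical value.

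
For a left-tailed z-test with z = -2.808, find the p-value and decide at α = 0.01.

p = P(Z < -2.808) = Φ(-2.808) ≈ 0.0025. Since p < 0.01, reject H₀ (significant) at α = 0.01.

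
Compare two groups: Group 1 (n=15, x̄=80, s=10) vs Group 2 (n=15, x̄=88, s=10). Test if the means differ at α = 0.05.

Pooled sp = 10.0. t = -2.191, df = 28. Critical t = ±2.048. Reject H₀.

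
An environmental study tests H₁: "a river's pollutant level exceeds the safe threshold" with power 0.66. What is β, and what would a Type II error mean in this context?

β = 1 - power = 1 - 0.66 = 0.34. A Type II error is failing to reject H₀ when H₀ is false (false negative) — here, failing to conclude that a river's pollutant level exceeds the safe threshold when in fact it is true. Consequence: allowing unsafe pollution to continue.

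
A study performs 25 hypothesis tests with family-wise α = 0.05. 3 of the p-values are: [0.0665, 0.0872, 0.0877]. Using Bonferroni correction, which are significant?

Bonferroni α = 0.05/25 = 0.002. None of the given p-values are significant.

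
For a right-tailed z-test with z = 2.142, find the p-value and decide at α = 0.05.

p = P(Z > 2.142) = 1 - Φ(2.142) ≈ 0.0161. Since p < 0.05, reject H₀ (significant) at α = 0.05.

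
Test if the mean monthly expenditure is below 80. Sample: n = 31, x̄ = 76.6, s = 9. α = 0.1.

t = (76.6 - 80)/(9/√31) = -2.103, df = 30. Critical t = -1.31. Reject H₀.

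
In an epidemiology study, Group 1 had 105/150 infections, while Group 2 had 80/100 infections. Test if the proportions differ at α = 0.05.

p̂₁ = 0.7, p̂₂ = 0.8, pooled p̂ = 0.74. z = -1.766. Critical: ±1.96. Fail to reject H₀.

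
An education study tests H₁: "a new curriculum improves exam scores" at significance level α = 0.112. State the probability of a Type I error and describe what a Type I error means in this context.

P(Type I error) = α = 0.112. A Type I error is rejecting H₀ when H₀ is actually true (false positive) — here, concluding that a new curriculum improves exam scores when in fact this is not the case. Consequence: adopting a curriculum that gives no real benefit — disruption for nothing.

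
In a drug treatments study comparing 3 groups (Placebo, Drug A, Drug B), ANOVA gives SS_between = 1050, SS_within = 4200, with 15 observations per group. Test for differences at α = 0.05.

df_between = 2, df_within = 42. F = MS_between/MS_within = 525.0/100.0 = 5.25. F_crit ≈ 3.22. Reject H₀. At least one mean differs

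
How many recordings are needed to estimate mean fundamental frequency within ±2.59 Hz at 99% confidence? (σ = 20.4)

n = (z*σ/E)² = (2.576×20.4/2.59)² = 411.7 → n = 412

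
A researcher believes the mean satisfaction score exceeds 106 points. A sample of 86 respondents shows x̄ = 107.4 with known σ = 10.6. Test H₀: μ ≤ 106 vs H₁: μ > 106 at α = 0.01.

z = 1.225. Critical value: 2.33. Fail to reject H₀.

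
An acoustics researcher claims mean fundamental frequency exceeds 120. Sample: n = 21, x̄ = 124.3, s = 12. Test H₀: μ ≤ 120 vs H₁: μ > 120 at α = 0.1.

t = (124.3 - 120)/(12/√21) = 1.642, df = 20. Critical t = 1.325. Reject H₀.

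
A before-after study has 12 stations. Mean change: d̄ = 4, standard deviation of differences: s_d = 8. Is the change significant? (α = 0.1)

t = d̄/(s_d/√n) = 4/(8/√12) = 1.732. df = 11, critical t = ±1.796. Fail to reject H₀.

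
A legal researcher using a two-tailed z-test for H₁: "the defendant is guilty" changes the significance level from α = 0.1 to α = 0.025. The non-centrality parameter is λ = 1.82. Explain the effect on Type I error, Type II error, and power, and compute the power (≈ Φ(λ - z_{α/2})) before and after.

Decreasing α from 0.1 to 0.025:
• Type I error rate decreases (α is the Type I rate by definition).
• Critical value moves from z_{α/2} = 1.645 to 2.241, so power = Φ(λ - z_{α/2}) goes from Φ(1.82 - 1.645) = 0.569 to Φ(1.82 - 2.241) = 0.337.
• Type II error rate β = 1 - power therefore increases (0.431 → 0.663).
Appropriate when false positives are costly — here, convicting an innocent person.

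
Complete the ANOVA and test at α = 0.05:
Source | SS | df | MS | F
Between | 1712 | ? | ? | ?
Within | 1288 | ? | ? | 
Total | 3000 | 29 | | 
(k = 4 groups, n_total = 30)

df_between = 3, df_within = 26. MS_between = 570.67, MS_within = 49.54. F = 11.52, F_crit ≈ 2.975. Reject H₀.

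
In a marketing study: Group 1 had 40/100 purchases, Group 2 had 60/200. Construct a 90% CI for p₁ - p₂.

p̂₁ = 0.4, p̂₂ = 0.3. Difference = 0.1. CI = (0.003, 0.197)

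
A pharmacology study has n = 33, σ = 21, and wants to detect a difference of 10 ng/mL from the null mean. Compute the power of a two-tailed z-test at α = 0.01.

SE = σ/√n = 21/√33 = 3.656. Non-centrality λ = d/SE = 10/3.656 = 2.736. Power ≈ Φ(λ - z_{α/2}) = Φ(2.736 - 2.576) = Φ(0.16) = 0.563.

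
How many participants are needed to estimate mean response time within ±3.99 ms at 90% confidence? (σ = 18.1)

n = (z*σ/E)² = (1.645×18.1/3.99)² = 55.7 → n = 56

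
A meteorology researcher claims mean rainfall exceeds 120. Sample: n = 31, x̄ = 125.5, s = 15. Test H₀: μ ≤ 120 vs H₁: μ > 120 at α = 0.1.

t = (125.5 - 120)/(15/√31) = 2.042, df = 30. Critical t = 1.31. Reject H₀.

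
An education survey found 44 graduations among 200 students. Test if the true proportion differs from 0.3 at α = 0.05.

p̂ = 0.22, p₀ = 0.3. z = (p̂ - p₀)/√(p₀(1-p₀)/n) = -2.469. Critical: ±1.96. Reject H₀.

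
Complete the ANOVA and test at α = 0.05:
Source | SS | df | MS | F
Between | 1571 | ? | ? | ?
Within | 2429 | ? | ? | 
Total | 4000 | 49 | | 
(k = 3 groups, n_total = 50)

df_between = 2, df_within = 47. MS_between = 785.5, MS_within = 51.68. F = 15.199, F_crit ≈ 3.195. Reject H₀.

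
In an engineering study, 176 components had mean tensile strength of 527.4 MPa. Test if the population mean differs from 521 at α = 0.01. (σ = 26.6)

z = (x̄ - μ₀)/(σ/√n) = (527.4 - 521)/(26.6/√176) = 3.192. Critical value: ±2.576. Since |3.192| > 2.576, Reject H₀.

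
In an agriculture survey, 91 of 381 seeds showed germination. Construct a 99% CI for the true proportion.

p̂ = 0.239. CI = p̂ ± z*√(p̂(1-p̂)/n) = (0.183, 0.295)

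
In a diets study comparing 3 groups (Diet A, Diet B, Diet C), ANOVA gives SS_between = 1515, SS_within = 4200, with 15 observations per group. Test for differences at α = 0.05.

df_between = 2, df_within = 42. F = MS_between/MS_within = 757.5/100.0 = 7.575. F_crit ≈ 3.22. Reject H₀. At least one mean differs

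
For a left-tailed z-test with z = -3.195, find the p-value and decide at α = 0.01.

p = P(Z < -3.195) = Φ(-3.195) ≈ 0.0007. Since p < 0.01, reject H₀ (significant) at α = 0.01.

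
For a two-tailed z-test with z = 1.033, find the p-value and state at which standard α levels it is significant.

p = 2·P(Z > |1.033|) = 2·(1 - Φ(1.033)) ≈ 0.3016. Not significant at any standard level.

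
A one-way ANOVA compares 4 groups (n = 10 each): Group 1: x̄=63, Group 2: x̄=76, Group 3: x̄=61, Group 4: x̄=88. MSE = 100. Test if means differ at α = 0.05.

Grand mean = 72.0. SS_between = 4740.0, MS_between = 1580.0. F = 15.8, F_crit ≈ 2.866. Reject H₀.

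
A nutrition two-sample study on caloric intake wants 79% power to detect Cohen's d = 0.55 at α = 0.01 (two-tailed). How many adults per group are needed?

z_{α/2} = 2.576, z_β = Φ⁻¹(0.79) = 0.806. For medium effect (d = 0.55): n per group = 2(z_{α/2} + z_β)²/d² = 2(2.576 + 0.806)²/0.55² = 75.6 → 76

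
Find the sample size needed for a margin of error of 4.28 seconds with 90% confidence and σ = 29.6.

n = (z*σ/E)² = (1.645×29.6/4.28)² = 129.4 → n = 130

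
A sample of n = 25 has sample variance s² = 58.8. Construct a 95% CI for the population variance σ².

df = 24. χ²_{0.025} = 39.364, χ²_{0.975} = 12.401. CI for σ² = ((n-1)s²/χ²_{α/2}, (n-1)s²/χ²_{1-α/2}) = (24·58.8/39.364, 24·58.8/12.401) = (35.85, 113.8)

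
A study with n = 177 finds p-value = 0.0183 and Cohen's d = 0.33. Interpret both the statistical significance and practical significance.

Statistically significant (p = 0.0183 < 0.05). Cohen's d = 0.33 indicates a small effect size. Both statistical and practical significance should be considered.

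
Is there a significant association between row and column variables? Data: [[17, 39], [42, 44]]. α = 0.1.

χ² = 4.769. df = 1, critical = 2.706. Reject H₀. Variables are dependent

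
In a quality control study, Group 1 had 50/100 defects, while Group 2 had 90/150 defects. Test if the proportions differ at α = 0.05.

p̂₁ = 0.5, p̂₂ = 0.6, pooled p̂ = 0.56. z = -1.56. Critical: ±1.96. Fail to reject H₀.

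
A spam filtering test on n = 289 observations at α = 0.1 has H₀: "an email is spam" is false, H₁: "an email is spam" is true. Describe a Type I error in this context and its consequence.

Type I error: rejecting H₀ when it is true — concluding that an email is spam when in fact it is not. Consequence: a legitimate email is sent to the spam folder and the user misses it.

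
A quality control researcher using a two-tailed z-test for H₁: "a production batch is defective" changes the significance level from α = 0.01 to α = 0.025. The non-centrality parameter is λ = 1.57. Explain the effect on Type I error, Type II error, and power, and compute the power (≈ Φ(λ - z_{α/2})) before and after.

Increasing α from 0.01 to 0.025:
• Type I error rate increases (α is the Type I rate by definition).
• Critical value moves from z_{α/2} = 2.576 to 2.241, so power = Φ(λ - z_{α/2}) goes from Φ(1.57 - 2.576) = 0.157 to Φ(1.57 - 2.241) = 0.251.
• Type II error rate β = 1 - power therefore decreases (0.843 → 0.749).
Appropriate when false negatives are costly — here, shipping a defective batch — faulty products reach customers.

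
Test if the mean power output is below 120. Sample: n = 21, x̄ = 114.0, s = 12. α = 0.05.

t = (114.0 - 120)/(12/√21) = -2.291, df = 20. Critical t = -1.725. Reject H₀.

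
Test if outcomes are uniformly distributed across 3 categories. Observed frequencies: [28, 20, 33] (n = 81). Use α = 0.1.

Expected = 27 each. χ² = Σ(O-E)²/E = 3.185. df = 2, critical value = 4.605. Fail to reject H₀.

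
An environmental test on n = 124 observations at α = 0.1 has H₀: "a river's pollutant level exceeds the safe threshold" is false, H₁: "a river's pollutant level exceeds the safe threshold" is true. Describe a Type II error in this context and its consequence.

Type II error: failing to reject H₀ when it is false — concluding that a river's pollutant level exceeds the safe threshold is not supported when in fact it is. Consequence: allowing unsafe pollution to continue.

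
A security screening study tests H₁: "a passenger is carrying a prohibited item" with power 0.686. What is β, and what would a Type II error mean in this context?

β = 1 - power = 1 - 0.686 = 0.314. A Type II error is failing to reject H₀ when H₀ is false (false negative) — here, failing to conclude that a passenger is carrying a prohibited item when in fact it is true. Consequence: letting a prohibited item through — security breach.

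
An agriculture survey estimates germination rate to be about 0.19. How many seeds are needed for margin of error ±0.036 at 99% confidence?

n = z²p(1-p)/E² = 2.576²×0.19×0.81/0.036² = 788.0 → n = 788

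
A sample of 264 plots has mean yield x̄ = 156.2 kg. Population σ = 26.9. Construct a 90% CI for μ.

CI = x̄ ± z*(σ/√n) = 156.2 ± 1.645(26.9/√264) = 156.2 ± 2.72 = (153.48, 158.92)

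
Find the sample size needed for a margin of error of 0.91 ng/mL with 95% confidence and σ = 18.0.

n = (z*σ/E)² = (1.96×18.0/0.91)² = 1503.1 → n = 1504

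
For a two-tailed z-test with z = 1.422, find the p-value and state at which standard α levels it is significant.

p = 2·P(Z > |1.422|) = 2·(1 - Φ(1.422)) ≈ 0.155. Not significant at any standard level.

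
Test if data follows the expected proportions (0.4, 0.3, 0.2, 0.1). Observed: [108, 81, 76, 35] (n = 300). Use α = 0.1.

Expected: [120.0, 90.0, 60.0, 30.0]. χ² = 7.2. df = 3, critical = 6.251. Reject H₀.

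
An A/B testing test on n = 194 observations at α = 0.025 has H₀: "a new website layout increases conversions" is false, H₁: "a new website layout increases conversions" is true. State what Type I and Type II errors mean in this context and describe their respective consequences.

Type I (false positive): concluding that a new website layout increases conversions when it is not — rolling out a layout that doesn't actually help — wasted engineering effort. Type II (false negative): failing to conclude that a new website layout increases conversions when it is — discarding a layout that would have improved conversions — lost revenue. Which is costlier depends on domain priorities and is a judgement call rather than a statistical fact.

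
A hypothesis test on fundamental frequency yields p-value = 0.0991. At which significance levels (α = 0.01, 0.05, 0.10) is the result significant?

p = 0.0991. Significant at: α = 0.1.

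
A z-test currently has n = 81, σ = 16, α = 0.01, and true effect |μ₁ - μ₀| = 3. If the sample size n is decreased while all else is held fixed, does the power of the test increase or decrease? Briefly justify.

Power decreases: a smaller n inflates the standard error σ/√n, pulling the sampling distribution under H₁ back toward the critical value.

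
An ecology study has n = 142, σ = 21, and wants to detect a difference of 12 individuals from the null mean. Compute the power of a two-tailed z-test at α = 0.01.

SE = σ/√n = 21/√142 = 1.762. Non-centrality λ = d/SE = 12/1.762 = 6.809. Power ≈ Φ(λ - z_{α/2}) = Φ(6.809 - 2.576) = Φ(4.233) = 1.0.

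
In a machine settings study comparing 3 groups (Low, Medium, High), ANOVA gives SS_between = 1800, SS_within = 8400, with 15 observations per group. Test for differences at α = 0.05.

df_between = 2, df_within = 42. F = MS_between/MS_within = 900.0/200.0 = 4.5. F_crit ≈ 3.22. Reject H₀. At least one mean differs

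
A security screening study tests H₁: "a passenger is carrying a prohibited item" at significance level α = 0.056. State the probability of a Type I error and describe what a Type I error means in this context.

P(Type I error) = α = 0.056. A Type I error is rejecting H₀ when H₀ is actually true (false positive) — here, concluding that a passenger is carrying a prohibited item when in fact this is not the case. Consequence: detaining an innocent passenger — delay and inconvenience.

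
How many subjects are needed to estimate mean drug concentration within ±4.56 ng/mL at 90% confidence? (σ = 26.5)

n = (z*σ/E)² = (1.645×26.5/4.56)² = 91.4 → n = 92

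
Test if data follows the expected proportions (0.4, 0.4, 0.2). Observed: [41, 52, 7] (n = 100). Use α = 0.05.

Expected: [40.0, 40.0, 20.0]. χ² = 12.075. df = 2, critical = 5.991. Reject H₀.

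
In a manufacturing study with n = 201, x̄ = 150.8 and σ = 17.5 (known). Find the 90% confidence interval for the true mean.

CI = x̄ ± z*(σ/√n) = 150.8 ± 1.645(17.5/√201) = 150.8 ± 2.03 = (148.77, 152.83)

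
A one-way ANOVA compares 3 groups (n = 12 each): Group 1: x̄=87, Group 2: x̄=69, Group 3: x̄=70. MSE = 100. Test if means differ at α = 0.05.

Grand mean = 75.33. SS_between = 2456.0, MS_between = 1228.0. F = 12.28, F_crit ≈ 3.285. Reject H₀.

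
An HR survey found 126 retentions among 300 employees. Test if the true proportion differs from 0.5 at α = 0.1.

p̂ = 0.42, p₀ = 0.5. z = (p̂ - p₀)/√(p₀(1-p₀)/n) = -2.771. Critical: ±1.645. Reject H₀.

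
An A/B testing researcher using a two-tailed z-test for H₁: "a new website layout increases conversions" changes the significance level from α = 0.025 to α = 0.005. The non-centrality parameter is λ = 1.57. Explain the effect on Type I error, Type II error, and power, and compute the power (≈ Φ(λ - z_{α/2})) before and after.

Decreasing α from 0.025 to 0.005:
• Type I error rate decreases (α is the Type I rate by definition).
• Critical value moves from z_{α/2} = 2.241 to 2.807, so power = Φ(λ - z_{α/2}) goes from Φ(1.57 - 2.241) = 0.251 to Φ(1.57 - 2.807) = 0.108.
• Type II error rate β = 1 - power therefore increases (0.749 → 0.892).
Appropriate when false positives are costly — here, rolling out a layout that doesn't actually help — wasted engineering effort.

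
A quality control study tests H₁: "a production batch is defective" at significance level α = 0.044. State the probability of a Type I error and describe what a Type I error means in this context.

P(Type I error) = α = 0.044. A Type I error is rejecting H₀ when H₀ is actually true (false positive) — here, concluding that a production batch is defective when in fact this is not the case. Consequence: scrapping a good batch — wasted material and cost for no reason.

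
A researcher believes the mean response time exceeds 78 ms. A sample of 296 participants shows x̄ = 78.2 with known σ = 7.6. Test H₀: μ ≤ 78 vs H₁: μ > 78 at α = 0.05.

z = 0.453. Critical value: 1.645. Fail to reject H₀.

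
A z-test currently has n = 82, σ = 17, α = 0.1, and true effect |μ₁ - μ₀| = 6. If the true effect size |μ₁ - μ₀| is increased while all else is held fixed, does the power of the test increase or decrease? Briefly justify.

Power increases: a larger true effect increases the non-centrality λ = |μ₁ - μ₀|/(σ/√n).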